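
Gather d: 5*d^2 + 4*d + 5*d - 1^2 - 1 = 5*d^2 + 9*d - 2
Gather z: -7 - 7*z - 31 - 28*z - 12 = -35*z - 50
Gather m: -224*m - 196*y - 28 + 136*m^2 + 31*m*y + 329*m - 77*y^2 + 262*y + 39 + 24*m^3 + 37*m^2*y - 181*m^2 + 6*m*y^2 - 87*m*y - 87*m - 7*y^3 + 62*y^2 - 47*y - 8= 24*m^3 + m^2*(37*y - 45) + m*(6*y^2 - 56*y + 18) - 7*y^3 - 15*y^2 + 19*y + 3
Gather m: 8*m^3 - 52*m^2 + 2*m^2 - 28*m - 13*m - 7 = 8*m^3 - 50*m^2 - 41*m - 7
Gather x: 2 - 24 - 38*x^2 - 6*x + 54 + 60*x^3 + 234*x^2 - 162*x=60*x^3 + 196*x^2 - 168*x + 32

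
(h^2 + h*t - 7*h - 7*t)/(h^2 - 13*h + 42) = (h + t)/(h - 6)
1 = 1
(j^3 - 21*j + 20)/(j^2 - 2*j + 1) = (j^2 + j - 20)/(j - 1)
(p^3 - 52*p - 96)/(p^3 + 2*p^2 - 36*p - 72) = (p - 8)/(p - 6)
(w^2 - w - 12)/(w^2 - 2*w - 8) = (w + 3)/(w + 2)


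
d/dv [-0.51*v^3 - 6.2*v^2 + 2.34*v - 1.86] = -1.53*v^2 - 12.4*v + 2.34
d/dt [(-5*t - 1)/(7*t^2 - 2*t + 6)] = (35*t^2 + 14*t - 32)/(49*t^4 - 28*t^3 + 88*t^2 - 24*t + 36)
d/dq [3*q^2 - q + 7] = 6*q - 1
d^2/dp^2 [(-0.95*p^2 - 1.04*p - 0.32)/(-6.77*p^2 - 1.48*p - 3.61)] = (1.13686837721616e-13*p^4 + 76.295192*p^3 - 51.307122*p^2 - 133.266096*p - 0.591585999999998)/(310.288733*p^6 + 203.498076*p^5 + 540.857331*p^4 + 220.266328*p^3 + 288.403983*p^2 + 57.862524*p + 47.045881)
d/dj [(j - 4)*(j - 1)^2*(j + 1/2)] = 4*j^3 - 33*j^2/2 + 12*j + 1/2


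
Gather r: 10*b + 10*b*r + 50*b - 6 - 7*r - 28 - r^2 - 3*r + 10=60*b - r^2 + r*(10*b - 10) - 24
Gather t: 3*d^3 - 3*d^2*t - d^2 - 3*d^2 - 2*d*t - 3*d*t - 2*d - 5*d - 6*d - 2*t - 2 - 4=3*d^3 - 4*d^2 - 13*d + t*(-3*d^2 - 5*d - 2) - 6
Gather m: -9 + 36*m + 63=36*m + 54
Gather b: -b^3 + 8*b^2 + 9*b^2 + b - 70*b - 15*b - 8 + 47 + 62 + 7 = -b^3 + 17*b^2 - 84*b + 108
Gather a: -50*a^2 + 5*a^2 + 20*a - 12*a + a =-45*a^2 + 9*a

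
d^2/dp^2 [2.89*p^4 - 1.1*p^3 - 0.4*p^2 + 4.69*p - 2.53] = 34.68*p^2 - 6.6*p - 0.8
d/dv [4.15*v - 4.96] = 4.15000000000000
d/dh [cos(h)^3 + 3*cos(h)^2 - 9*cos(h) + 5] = 3*(sin(h)^2 - 2*cos(h) + 2)*sin(h)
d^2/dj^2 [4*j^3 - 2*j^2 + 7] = 24*j - 4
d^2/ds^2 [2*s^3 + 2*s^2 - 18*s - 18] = 12*s + 4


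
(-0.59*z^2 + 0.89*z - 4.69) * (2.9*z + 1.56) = -1.711*z^3 + 1.6606*z^2 - 12.2126*z - 7.3164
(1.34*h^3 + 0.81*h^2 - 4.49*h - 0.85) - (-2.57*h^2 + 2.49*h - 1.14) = 1.34*h^3 + 3.38*h^2 - 6.98*h + 0.29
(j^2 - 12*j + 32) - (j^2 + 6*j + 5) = 27 - 18*j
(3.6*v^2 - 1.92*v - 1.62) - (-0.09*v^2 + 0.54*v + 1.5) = 3.69*v^2 - 2.46*v - 3.12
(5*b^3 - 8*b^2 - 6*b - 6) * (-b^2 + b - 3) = -5*b^5 + 13*b^4 - 17*b^3 + 24*b^2 + 12*b + 18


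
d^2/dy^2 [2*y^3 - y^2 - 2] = 12*y - 2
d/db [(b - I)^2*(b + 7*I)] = (b - I)*(3*b + 13*I)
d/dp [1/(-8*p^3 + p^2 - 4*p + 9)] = 2*(12*p^2 - p + 2)/(8*p^3 - p^2 + 4*p - 9)^2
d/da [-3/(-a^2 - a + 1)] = 3*(-2*a - 1)/(a^2 + a - 1)^2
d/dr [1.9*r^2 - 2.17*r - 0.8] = 3.8*r - 2.17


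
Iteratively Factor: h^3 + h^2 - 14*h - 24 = (h - 4)*(h^2 + 5*h + 6) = (h - 4)*(h + 3)*(h + 2)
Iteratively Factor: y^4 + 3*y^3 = (y)*(y^3 + 3*y^2) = y^2*(y^2 + 3*y) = y^2*(y + 3)*(y)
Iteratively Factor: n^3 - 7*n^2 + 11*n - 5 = (n - 1)*(n^2 - 6*n + 5) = (n - 1)^2*(n - 5)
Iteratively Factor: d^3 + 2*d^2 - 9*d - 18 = (d + 3)*(d^2 - d - 6) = (d - 3)*(d + 3)*(d + 2)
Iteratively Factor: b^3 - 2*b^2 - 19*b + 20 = (b + 4)*(b^2 - 6*b + 5) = (b - 1)*(b + 4)*(b - 5)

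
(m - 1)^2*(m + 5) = m^3 + 3*m^2 - 9*m + 5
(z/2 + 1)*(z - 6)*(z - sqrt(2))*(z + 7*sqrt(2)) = z^4/2 - 2*z^3 + 3*sqrt(2)*z^3 - 12*sqrt(2)*z^2 - 13*z^2 - 36*sqrt(2)*z + 28*z + 84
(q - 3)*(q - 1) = q^2 - 4*q + 3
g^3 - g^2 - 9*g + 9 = (g - 3)*(g - 1)*(g + 3)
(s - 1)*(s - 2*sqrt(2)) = s^2 - 2*sqrt(2)*s - s + 2*sqrt(2)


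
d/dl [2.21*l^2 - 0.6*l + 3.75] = 4.42*l - 0.6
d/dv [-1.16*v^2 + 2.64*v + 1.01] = 2.64 - 2.32*v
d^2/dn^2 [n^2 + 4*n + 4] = 2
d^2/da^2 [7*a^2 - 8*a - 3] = 14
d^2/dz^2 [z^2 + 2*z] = 2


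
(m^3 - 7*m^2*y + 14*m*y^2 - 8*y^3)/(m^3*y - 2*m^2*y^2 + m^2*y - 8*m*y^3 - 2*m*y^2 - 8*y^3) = (m^2 - 3*m*y + 2*y^2)/(y*(m^2 + 2*m*y + m + 2*y))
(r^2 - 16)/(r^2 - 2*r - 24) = (r - 4)/(r - 6)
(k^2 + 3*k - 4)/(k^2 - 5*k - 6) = (-k^2 - 3*k + 4)/(-k^2 + 5*k + 6)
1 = 1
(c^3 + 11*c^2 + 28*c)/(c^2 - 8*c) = (c^2 + 11*c + 28)/(c - 8)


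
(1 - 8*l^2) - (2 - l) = -8*l^2 + l - 1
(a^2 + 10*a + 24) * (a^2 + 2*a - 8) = a^4 + 12*a^3 + 36*a^2 - 32*a - 192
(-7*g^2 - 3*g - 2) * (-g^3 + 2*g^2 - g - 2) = 7*g^5 - 11*g^4 + 3*g^3 + 13*g^2 + 8*g + 4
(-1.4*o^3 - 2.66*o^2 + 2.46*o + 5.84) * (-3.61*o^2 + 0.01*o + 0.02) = 5.054*o^5 + 9.5886*o^4 - 8.9352*o^3 - 21.111*o^2 + 0.1076*o + 0.1168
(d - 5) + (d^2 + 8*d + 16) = d^2 + 9*d + 11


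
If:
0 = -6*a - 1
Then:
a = -1/6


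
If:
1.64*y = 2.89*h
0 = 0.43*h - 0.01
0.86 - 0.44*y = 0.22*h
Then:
No Solution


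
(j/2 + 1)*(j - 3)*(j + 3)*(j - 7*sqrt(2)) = j^4/2 - 7*sqrt(2)*j^3/2 + j^3 - 7*sqrt(2)*j^2 - 9*j^2/2 - 9*j + 63*sqrt(2)*j/2 + 63*sqrt(2)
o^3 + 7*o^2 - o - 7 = (o - 1)*(o + 1)*(o + 7)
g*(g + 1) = g^2 + g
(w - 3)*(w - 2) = w^2 - 5*w + 6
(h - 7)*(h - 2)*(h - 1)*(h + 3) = h^4 - 7*h^3 - 7*h^2 + 55*h - 42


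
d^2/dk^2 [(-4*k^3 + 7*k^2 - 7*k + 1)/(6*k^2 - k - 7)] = 2*(-382*k^3 + 906*k^2 - 1488*k + 435)/(216*k^6 - 108*k^5 - 738*k^4 + 251*k^3 + 861*k^2 - 147*k - 343)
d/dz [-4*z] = -4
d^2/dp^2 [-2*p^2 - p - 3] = -4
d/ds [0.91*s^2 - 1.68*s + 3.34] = 1.82*s - 1.68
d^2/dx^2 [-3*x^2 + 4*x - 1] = -6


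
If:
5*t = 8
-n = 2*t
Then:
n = -16/5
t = 8/5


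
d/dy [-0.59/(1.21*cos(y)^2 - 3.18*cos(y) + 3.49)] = (1.8762 - 1.4278*cos(y))*sin(y)/(1.21*cos(y)^2 - 3.18*cos(y) + 3.49)^2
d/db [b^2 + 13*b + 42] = 2*b + 13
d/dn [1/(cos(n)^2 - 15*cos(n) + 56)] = (2*cos(n) - 15)*sin(n)/(cos(n)^2 - 15*cos(n) + 56)^2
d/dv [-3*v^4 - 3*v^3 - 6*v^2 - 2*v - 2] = -12*v^3 - 9*v^2 - 12*v - 2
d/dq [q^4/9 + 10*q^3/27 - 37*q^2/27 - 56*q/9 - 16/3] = 4*q^3/9 + 10*q^2/9 - 74*q/27 - 56/9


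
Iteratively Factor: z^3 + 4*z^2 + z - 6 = (z + 2)*(z^2 + 2*z - 3) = (z - 1)*(z + 2)*(z + 3)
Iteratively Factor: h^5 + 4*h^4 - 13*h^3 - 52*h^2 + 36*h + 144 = (h + 3)*(h^4 + h^3 - 16*h^2 - 4*h + 48) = (h - 3)*(h + 3)*(h^3 + 4*h^2 - 4*h - 16) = (h - 3)*(h + 2)*(h + 3)*(h^2 + 2*h - 8) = (h - 3)*(h + 2)*(h + 3)*(h + 4)*(h - 2)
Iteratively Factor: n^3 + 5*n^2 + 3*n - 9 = (n + 3)*(n^2 + 2*n - 3) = (n - 1)*(n + 3)*(n + 3)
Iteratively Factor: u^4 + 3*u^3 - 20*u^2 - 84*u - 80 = (u + 4)*(u^3 - u^2 - 16*u - 20) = (u - 5)*(u + 4)*(u^2 + 4*u + 4) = (u - 5)*(u + 2)*(u + 4)*(u + 2)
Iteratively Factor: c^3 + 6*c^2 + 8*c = (c + 2)*(c^2 + 4*c) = (c + 2)*(c + 4)*(c)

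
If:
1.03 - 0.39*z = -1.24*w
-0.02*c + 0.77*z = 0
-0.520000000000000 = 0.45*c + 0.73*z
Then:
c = -1.11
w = -0.84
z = -0.03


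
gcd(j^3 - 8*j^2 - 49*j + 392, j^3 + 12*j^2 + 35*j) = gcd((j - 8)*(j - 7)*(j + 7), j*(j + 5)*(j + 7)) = j + 7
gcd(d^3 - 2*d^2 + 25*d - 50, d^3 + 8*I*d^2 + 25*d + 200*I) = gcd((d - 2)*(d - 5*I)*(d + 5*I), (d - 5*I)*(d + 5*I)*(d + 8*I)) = d^2 + 25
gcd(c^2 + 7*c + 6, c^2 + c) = c + 1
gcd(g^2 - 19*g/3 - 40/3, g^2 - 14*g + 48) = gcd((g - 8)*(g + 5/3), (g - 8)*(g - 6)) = g - 8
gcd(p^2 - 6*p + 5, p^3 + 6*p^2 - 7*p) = p - 1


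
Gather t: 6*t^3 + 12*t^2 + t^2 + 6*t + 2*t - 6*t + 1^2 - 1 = 6*t^3 + 13*t^2 + 2*t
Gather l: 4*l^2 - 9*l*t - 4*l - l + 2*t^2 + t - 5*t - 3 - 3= 4*l^2 + l*(-9*t - 5) + 2*t^2 - 4*t - 6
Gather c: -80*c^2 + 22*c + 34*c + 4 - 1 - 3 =-80*c^2 + 56*c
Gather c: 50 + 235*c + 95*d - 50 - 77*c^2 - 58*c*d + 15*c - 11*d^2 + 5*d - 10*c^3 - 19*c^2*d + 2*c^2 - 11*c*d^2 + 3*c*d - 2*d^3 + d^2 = -10*c^3 + c^2*(-19*d - 75) + c*(-11*d^2 - 55*d + 250) - 2*d^3 - 10*d^2 + 100*d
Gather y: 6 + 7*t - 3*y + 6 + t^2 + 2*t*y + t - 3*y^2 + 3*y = t^2 + 2*t*y + 8*t - 3*y^2 + 12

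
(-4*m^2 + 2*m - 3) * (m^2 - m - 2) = -4*m^4 + 6*m^3 + 3*m^2 - m + 6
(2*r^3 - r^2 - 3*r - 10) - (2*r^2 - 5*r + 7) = 2*r^3 - 3*r^2 + 2*r - 17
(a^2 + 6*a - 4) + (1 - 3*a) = a^2 + 3*a - 3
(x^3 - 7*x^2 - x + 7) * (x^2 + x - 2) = x^5 - 6*x^4 - 10*x^3 + 20*x^2 + 9*x - 14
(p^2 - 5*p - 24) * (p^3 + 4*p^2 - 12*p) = p^5 - p^4 - 56*p^3 - 36*p^2 + 288*p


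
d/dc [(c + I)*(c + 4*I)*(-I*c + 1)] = -3*I*c^2 + 12*c + 9*I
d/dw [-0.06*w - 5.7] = -0.0600000000000000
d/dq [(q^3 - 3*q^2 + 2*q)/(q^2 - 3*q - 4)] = (q^4 - 6*q^3 - 5*q^2 + 24*q - 8)/(q^4 - 6*q^3 + q^2 + 24*q + 16)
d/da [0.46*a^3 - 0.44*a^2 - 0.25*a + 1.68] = 1.38*a^2 - 0.88*a - 0.25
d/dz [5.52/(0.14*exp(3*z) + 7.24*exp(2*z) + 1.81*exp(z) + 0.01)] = (-2.3184*exp(2*z) - 79.9296*exp(z) - 9.9912)*exp(z)/(0.14*exp(3*z) + 7.24*exp(2*z) + 1.81*exp(z) + 0.01)^2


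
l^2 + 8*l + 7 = (l + 1)*(l + 7)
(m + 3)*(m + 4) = m^2 + 7*m + 12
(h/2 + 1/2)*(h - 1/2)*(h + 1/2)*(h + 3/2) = h^4/2 + 5*h^3/4 + 5*h^2/8 - 5*h/16 - 3/16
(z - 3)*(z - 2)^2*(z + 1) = z^4 - 6*z^3 + 9*z^2 + 4*z - 12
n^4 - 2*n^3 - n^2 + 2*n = n*(n - 2)*(n - 1)*(n + 1)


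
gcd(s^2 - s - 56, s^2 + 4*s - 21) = s + 7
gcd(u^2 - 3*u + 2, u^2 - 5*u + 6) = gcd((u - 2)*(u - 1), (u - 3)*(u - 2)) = u - 2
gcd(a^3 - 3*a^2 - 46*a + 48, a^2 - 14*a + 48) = a - 8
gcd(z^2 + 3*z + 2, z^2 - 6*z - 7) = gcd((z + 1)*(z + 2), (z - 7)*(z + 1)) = z + 1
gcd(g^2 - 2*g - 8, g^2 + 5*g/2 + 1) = g + 2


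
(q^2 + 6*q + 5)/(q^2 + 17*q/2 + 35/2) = 2*(q + 1)/(2*q + 7)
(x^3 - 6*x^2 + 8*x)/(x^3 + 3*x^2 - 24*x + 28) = x*(x - 4)/(x^2 + 5*x - 14)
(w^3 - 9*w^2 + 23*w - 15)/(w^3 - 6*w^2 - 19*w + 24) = (w^2 - 8*w + 15)/(w^2 - 5*w - 24)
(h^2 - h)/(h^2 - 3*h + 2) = h/(h - 2)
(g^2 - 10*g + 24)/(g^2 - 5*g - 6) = (g - 4)/(g + 1)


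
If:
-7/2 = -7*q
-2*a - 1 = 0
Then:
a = -1/2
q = 1/2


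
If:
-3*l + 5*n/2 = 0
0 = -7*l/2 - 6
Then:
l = -12/7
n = -72/35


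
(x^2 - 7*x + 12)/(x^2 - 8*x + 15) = (x - 4)/(x - 5)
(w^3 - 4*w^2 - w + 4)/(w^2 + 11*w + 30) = (w^3 - 4*w^2 - w + 4)/(w^2 + 11*w + 30)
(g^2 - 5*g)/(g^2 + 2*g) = (g - 5)/(g + 2)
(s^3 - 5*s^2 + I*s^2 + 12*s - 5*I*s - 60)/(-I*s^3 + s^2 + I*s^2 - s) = (-s^3 + 5*s^2 - I*s^2 - 12*s + 5*I*s + 60)/(s*(I*s^2 - s - I*s + 1))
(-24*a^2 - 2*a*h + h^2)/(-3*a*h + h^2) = (24*a^2 + 2*a*h - h^2)/(h*(3*a - h))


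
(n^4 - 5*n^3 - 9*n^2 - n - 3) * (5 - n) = -n^5 + 10*n^4 - 16*n^3 - 44*n^2 - 2*n - 15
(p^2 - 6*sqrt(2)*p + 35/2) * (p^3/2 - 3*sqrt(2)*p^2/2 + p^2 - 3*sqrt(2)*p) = p^5/2 - 9*sqrt(2)*p^4/2 + p^4 - 9*sqrt(2)*p^3 + 107*p^3/4 - 105*sqrt(2)*p^2/4 + 107*p^2/2 - 105*sqrt(2)*p/2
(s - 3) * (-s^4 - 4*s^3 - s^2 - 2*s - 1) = -s^5 - s^4 + 11*s^3 + s^2 + 5*s + 3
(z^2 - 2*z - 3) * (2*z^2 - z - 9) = 2*z^4 - 5*z^3 - 13*z^2 + 21*z + 27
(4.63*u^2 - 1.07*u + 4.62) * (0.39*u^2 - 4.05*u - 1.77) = 1.8057*u^4 - 19.1688*u^3 - 2.0598*u^2 - 16.8171*u - 8.1774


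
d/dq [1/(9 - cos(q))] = -sin(q)/(cos(q) - 9)^2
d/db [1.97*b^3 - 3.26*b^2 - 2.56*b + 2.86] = 5.91*b^2 - 6.52*b - 2.56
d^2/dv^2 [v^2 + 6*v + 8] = 2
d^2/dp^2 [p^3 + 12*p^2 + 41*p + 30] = 6*p + 24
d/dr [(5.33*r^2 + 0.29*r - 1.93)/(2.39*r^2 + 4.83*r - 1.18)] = (25.0508*r^2 - 3.3534*r + 8.9797)/(5.7121*r^4 + 23.0874*r^3 + 17.6885*r^2 - 11.3988*r + 1.3924)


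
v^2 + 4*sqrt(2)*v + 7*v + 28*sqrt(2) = (v + 7)*(v + 4*sqrt(2))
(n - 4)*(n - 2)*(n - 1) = n^3 - 7*n^2 + 14*n - 8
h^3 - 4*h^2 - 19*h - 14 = (h - 7)*(h + 1)*(h + 2)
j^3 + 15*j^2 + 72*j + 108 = (j + 3)*(j + 6)^2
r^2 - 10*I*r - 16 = (r - 8*I)*(r - 2*I)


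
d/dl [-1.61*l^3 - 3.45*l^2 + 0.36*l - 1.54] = -4.83*l^2 - 6.9*l + 0.36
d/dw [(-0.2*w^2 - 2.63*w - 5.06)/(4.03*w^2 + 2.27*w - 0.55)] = (10.1449*w^2 + 41.0036*w + 12.9327)/(16.2409*w^4 + 18.2962*w^3 + 0.719899999999999*w^2 - 2.497*w + 0.3025)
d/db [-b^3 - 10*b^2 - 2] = b*(-3*b - 20)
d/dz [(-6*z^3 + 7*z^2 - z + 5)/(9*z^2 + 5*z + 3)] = 2*(-27*z^4 - 30*z^3 - 5*z^2 - 24*z - 14)/(81*z^4 + 90*z^3 + 79*z^2 + 30*z + 9)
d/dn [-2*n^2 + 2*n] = 2 - 4*n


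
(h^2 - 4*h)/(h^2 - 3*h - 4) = h/(h + 1)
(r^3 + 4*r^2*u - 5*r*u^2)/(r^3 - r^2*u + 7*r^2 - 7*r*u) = (r + 5*u)/(r + 7)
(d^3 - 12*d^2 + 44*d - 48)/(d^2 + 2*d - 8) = (d^2 - 10*d + 24)/(d + 4)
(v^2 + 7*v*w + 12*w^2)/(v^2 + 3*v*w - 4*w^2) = (v + 3*w)/(v - w)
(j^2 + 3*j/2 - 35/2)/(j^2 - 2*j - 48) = (-2*j^2 - 3*j + 35)/(2*(-j^2 + 2*j + 48))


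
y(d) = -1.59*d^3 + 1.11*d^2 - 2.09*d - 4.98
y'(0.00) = -2.09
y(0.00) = -4.98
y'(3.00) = -38.36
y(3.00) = -44.19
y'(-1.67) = -19.10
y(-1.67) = 9.01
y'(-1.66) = -18.92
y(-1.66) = 8.82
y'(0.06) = -1.97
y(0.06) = -5.10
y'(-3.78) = -78.64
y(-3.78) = 104.66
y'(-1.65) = -18.74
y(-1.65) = 8.63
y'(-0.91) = -8.06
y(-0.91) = -0.96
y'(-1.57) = -17.33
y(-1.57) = 7.19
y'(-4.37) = -102.88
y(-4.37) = 158.04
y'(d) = -4.77*d^2 + 2.22*d - 2.09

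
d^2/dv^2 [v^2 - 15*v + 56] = 2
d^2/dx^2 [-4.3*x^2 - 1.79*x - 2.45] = -8.60000000000000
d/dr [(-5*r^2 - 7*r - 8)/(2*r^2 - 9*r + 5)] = (59*r^2 - 18*r - 107)/(4*r^4 - 36*r^3 + 101*r^2 - 90*r + 25)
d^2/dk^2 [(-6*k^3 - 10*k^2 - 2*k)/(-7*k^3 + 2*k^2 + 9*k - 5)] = 4*(287*k^6 + 714*k^5 + 273*k^4 - 975*k^3 - 465*k^2 + 255*k + 170)/(343*k^9 - 294*k^8 - 1239*k^7 + 1483*k^6 + 1173*k^5 - 2316*k^4 + 336*k^3 + 1065*k^2 - 675*k + 125)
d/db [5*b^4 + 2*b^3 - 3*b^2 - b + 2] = 20*b^3 + 6*b^2 - 6*b - 1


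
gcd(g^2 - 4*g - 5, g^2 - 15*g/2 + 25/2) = g - 5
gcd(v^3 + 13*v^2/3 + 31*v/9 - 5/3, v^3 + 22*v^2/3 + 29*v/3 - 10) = v + 3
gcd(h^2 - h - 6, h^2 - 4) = h + 2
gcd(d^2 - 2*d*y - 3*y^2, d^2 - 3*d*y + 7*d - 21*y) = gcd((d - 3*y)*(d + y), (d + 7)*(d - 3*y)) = -d + 3*y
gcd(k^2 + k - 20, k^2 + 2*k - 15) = k + 5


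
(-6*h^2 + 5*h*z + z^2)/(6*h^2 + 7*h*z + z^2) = (-h + z)/(h + z)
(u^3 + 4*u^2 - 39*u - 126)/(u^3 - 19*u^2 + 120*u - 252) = (u^2 + 10*u + 21)/(u^2 - 13*u + 42)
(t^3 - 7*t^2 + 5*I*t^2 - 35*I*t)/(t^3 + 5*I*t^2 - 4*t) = (t^2 + t*(-7 + 5*I) - 35*I)/(t^2 + 5*I*t - 4)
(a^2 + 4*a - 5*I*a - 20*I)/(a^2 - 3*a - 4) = (a^2 + a*(4 - 5*I) - 20*I)/(a^2 - 3*a - 4)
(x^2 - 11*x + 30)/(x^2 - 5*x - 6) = (x - 5)/(x + 1)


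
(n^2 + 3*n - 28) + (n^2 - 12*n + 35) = 2*n^2 - 9*n + 7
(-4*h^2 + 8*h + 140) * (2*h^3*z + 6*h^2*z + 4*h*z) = -8*h^5*z - 8*h^4*z + 312*h^3*z + 872*h^2*z + 560*h*z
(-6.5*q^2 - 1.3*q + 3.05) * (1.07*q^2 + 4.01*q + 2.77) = -6.955*q^4 - 27.456*q^3 - 19.9545*q^2 + 8.6295*q + 8.4485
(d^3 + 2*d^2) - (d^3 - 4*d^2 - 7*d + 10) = 6*d^2 + 7*d - 10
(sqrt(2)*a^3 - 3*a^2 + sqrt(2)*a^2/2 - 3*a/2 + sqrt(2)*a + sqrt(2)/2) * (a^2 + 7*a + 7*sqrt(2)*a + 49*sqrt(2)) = sqrt(2)*a^5 + 15*sqrt(2)*a^4/2 + 11*a^4 - 33*sqrt(2)*a^3/2 + 165*a^3/2 - 150*sqrt(2)*a^2 + 105*a^2/2 - 70*sqrt(2)*a + 105*a + 49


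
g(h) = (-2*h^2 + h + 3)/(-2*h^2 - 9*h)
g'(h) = (1 - 4*h)/(-2*h^2 - 9*h) + (4*h + 9)*(-2*h^2 + h + 3)/(-2*h^2 - 9*h)^2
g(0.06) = -5.58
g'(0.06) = 92.82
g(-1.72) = -0.48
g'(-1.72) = 0.72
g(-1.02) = -0.01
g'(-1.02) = 0.71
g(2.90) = 0.25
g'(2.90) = 0.12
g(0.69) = -0.38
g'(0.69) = 0.87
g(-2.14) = -0.82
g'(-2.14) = 0.91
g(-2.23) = -0.91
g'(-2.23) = 0.97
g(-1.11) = -0.08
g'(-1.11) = 0.68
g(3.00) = 0.27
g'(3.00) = 0.12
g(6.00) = 0.50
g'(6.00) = 0.05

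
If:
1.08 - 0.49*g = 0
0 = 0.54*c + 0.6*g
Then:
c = -2.45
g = 2.20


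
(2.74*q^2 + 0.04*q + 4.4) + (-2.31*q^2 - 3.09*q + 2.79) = 0.43*q^2 - 3.05*q + 7.19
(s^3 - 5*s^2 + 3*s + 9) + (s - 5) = s^3 - 5*s^2 + 4*s + 4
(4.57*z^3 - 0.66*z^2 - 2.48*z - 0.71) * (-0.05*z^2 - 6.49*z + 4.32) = -0.2285*z^5 - 29.6263*z^4 + 24.1498*z^3 + 13.2795*z^2 - 6.1057*z - 3.0672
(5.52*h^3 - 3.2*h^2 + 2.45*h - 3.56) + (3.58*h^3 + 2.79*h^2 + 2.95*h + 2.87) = 9.1*h^3 - 0.41*h^2 + 5.4*h - 0.69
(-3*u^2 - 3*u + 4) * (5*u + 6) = -15*u^3 - 33*u^2 + 2*u + 24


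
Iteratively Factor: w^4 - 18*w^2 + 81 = (w + 3)*(w^3 - 3*w^2 - 9*w + 27) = (w - 3)*(w + 3)*(w^2 - 9) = (w - 3)*(w + 3)^2*(w - 3)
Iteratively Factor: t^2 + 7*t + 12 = (t + 3)*(t + 4)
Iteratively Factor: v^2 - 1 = (v + 1)*(v - 1)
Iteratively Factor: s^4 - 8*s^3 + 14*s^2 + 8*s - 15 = (s - 3)*(s^3 - 5*s^2 - s + 5) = (s - 5)*(s - 3)*(s^2 - 1) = (s - 5)*(s - 3)*(s + 1)*(s - 1)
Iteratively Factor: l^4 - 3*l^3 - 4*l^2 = (l - 4)*(l^3 + l^2) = (l - 4)*(l + 1)*(l^2) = l*(l - 4)*(l + 1)*(l)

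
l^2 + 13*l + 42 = (l + 6)*(l + 7)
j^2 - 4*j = j*(j - 4)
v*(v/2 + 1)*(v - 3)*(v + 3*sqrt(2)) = v^4/2 - v^3/2 + 3*sqrt(2)*v^3/2 - 3*v^2 - 3*sqrt(2)*v^2/2 - 9*sqrt(2)*v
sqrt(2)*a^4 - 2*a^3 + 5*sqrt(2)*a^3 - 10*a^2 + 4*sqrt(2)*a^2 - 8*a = a*(a + 4)*(a - sqrt(2))*(sqrt(2)*a + sqrt(2))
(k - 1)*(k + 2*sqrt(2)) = k^2 - k + 2*sqrt(2)*k - 2*sqrt(2)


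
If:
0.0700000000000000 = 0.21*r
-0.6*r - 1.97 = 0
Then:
No Solution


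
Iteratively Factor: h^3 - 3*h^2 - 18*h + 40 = (h + 4)*(h^2 - 7*h + 10) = (h - 5)*(h + 4)*(h - 2)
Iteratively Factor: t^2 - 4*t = (t - 4)*(t)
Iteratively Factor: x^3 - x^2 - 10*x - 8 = (x + 2)*(x^2 - 3*x - 4) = (x - 4)*(x + 2)*(x + 1)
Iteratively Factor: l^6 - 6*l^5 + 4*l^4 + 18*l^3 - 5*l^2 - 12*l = (l + 1)*(l^5 - 7*l^4 + 11*l^3 + 7*l^2 - 12*l) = (l + 1)^2*(l^4 - 8*l^3 + 19*l^2 - 12*l) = (l - 3)*(l + 1)^2*(l^3 - 5*l^2 + 4*l) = (l - 4)*(l - 3)*(l + 1)^2*(l^2 - l) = (l - 4)*(l - 3)*(l - 1)*(l + 1)^2*(l)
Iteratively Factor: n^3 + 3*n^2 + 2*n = (n)*(n^2 + 3*n + 2) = n*(n + 2)*(n + 1)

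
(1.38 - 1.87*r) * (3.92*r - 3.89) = -7.3304*r^2 + 12.6839*r - 5.3682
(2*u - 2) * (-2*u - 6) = -4*u^2 - 8*u + 12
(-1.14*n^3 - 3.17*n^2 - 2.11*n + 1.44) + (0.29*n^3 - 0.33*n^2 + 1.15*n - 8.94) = -0.85*n^3 - 3.5*n^2 - 0.96*n - 7.5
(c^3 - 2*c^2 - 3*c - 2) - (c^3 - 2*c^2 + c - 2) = -4*c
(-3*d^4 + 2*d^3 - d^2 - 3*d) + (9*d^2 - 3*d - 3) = -3*d^4 + 2*d^3 + 8*d^2 - 6*d - 3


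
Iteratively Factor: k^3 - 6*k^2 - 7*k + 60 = (k - 4)*(k^2 - 2*k - 15) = (k - 5)*(k - 4)*(k + 3)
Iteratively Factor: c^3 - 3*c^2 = (c - 3)*(c^2) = c*(c - 3)*(c)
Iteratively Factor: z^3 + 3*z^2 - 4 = (z - 1)*(z^2 + 4*z + 4) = (z - 1)*(z + 2)*(z + 2)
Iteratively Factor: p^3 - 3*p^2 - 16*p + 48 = (p - 3)*(p^2 - 16) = (p - 3)*(p + 4)*(p - 4)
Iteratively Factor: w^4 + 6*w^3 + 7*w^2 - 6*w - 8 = (w + 2)*(w^3 + 4*w^2 - w - 4) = (w - 1)*(w + 2)*(w^2 + 5*w + 4) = (w - 1)*(w + 1)*(w + 2)*(w + 4)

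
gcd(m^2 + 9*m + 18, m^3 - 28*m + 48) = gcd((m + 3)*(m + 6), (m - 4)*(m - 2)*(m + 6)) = m + 6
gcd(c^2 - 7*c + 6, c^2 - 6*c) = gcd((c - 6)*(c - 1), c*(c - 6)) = c - 6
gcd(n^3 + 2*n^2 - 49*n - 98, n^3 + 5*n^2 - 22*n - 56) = n^2 + 9*n + 14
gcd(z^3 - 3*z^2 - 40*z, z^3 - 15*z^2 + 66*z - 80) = z - 8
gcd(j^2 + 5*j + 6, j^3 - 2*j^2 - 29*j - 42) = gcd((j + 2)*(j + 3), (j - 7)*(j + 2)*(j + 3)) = j^2 + 5*j + 6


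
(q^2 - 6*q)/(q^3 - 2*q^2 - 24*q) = 1/(q + 4)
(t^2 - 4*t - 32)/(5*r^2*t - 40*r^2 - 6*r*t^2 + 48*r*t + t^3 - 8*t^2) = (t + 4)/(5*r^2 - 6*r*t + t^2)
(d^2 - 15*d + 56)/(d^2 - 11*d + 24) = (d - 7)/(d - 3)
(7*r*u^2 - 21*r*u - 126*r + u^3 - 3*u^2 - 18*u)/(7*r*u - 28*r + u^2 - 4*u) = (u^2 - 3*u - 18)/(u - 4)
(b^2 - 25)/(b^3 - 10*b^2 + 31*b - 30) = (b + 5)/(b^2 - 5*b + 6)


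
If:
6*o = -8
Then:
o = -4/3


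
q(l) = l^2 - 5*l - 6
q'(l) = 2*l - 5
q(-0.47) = -3.43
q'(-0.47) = -5.94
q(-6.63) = 71.11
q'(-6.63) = -18.26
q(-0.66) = -2.26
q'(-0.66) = -6.32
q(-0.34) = -4.18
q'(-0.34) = -5.68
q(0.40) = -7.84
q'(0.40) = -4.20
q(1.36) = -10.95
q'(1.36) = -2.28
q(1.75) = -11.69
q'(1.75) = -1.50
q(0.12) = -6.59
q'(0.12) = -4.76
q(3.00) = -12.00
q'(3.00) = 1.00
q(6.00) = 0.00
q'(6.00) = 7.00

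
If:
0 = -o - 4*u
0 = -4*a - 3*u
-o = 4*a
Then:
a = 0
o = 0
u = 0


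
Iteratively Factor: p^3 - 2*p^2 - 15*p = (p + 3)*(p^2 - 5*p) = (p - 5)*(p + 3)*(p)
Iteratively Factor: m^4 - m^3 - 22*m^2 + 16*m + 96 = (m - 4)*(m^3 + 3*m^2 - 10*m - 24) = (m - 4)*(m - 3)*(m^2 + 6*m + 8) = (m - 4)*(m - 3)*(m + 2)*(m + 4)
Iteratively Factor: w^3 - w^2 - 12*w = (w + 3)*(w^2 - 4*w) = (w - 4)*(w + 3)*(w)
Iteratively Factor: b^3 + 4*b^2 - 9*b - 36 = (b - 3)*(b^2 + 7*b + 12) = (b - 3)*(b + 4)*(b + 3)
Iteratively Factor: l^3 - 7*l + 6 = (l - 2)*(l^2 + 2*l - 3) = (l - 2)*(l - 1)*(l + 3)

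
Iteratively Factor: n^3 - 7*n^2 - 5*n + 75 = (n + 3)*(n^2 - 10*n + 25) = (n - 5)*(n + 3)*(n - 5)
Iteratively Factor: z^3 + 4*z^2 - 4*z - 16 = (z + 2)*(z^2 + 2*z - 8) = (z - 2)*(z + 2)*(z + 4)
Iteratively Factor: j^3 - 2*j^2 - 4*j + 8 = (j - 2)*(j^2 - 4) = (j - 2)*(j + 2)*(j - 2)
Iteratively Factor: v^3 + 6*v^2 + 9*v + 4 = (v + 1)*(v^2 + 5*v + 4) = (v + 1)*(v + 4)*(v + 1)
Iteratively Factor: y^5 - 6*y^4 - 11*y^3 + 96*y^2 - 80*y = (y - 1)*(y^4 - 5*y^3 - 16*y^2 + 80*y) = (y - 5)*(y - 1)*(y^3 - 16*y) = y*(y - 5)*(y - 1)*(y^2 - 16) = y*(y - 5)*(y - 1)*(y + 4)*(y - 4)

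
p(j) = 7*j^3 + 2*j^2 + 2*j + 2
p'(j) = 21*j^2 + 4*j + 2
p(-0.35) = 1.24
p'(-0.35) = 3.17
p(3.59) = 358.83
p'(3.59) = 287.01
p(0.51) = 4.47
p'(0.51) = 9.50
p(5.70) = 1374.73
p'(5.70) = 707.09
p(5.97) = 1574.66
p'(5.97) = 774.34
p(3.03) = 221.15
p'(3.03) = 206.92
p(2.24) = 95.19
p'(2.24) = 116.33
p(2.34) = 107.32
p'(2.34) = 126.35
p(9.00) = 5285.00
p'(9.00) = 1739.00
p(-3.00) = -175.00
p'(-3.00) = 179.00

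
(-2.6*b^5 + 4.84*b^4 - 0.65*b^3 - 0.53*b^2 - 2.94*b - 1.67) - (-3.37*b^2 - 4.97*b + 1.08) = -2.6*b^5 + 4.84*b^4 - 0.65*b^3 + 2.84*b^2 + 2.03*b - 2.75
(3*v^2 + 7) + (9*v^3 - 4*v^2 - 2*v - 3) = 9*v^3 - v^2 - 2*v + 4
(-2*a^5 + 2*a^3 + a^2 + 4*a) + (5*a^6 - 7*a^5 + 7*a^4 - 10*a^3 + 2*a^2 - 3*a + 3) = 5*a^6 - 9*a^5 + 7*a^4 - 8*a^3 + 3*a^2 + a + 3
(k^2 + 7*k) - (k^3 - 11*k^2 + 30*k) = -k^3 + 12*k^2 - 23*k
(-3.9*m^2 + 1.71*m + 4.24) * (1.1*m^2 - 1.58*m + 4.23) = -4.29*m^4 + 8.043*m^3 - 14.5348*m^2 + 0.5341*m + 17.9352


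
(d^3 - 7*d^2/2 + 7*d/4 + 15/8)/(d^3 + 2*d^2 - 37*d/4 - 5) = (d - 3/2)/(d + 4)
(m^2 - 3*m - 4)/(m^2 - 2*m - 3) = (m - 4)/(m - 3)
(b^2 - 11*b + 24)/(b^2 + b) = (b^2 - 11*b + 24)/(b*(b + 1))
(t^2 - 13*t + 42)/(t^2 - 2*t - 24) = (t - 7)/(t + 4)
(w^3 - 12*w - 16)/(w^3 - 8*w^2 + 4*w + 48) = (w + 2)/(w - 6)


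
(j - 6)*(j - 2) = j^2 - 8*j + 12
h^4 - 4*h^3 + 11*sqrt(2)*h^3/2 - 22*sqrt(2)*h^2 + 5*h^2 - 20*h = h*(h - 4)*(h + sqrt(2)/2)*(h + 5*sqrt(2))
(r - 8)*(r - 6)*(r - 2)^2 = r^4 - 18*r^3 + 108*r^2 - 248*r + 192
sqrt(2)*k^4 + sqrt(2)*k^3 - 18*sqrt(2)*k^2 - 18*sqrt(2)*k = k*(k - 3*sqrt(2))*(k + 3*sqrt(2))*(sqrt(2)*k + sqrt(2))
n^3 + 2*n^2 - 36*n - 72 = (n - 6)*(n + 2)*(n + 6)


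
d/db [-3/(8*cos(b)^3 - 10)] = -18*sin(b)*cos(b)^2/(4*cos(b)^3 - 5)^2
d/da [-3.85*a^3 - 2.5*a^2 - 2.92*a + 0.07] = -11.55*a^2 - 5.0*a - 2.92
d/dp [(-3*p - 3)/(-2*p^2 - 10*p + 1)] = 3*(2*p^2 + 10*p - 2*(p + 1)*(2*p + 5) - 1)/(2*p^2 + 10*p - 1)^2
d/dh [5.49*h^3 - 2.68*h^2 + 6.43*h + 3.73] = 16.47*h^2 - 5.36*h + 6.43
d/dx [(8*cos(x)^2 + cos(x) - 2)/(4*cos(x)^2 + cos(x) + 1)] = (4*sin(x)^2 - 32*cos(x) - 7)*sin(x)/(-4*sin(x)^2 + cos(x) + 5)^2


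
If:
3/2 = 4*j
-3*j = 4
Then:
No Solution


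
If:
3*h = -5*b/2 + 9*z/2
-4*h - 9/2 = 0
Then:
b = 9*z/5 + 27/20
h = -9/8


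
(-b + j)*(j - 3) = -b*j + 3*b + j^2 - 3*j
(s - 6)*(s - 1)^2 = s^3 - 8*s^2 + 13*s - 6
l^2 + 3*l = l*(l + 3)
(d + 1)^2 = d^2 + 2*d + 1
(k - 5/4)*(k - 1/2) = k^2 - 7*k/4 + 5/8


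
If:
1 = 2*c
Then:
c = 1/2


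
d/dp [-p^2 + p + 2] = 1 - 2*p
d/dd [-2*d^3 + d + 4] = 1 - 6*d^2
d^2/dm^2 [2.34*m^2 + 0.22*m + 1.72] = 4.68000000000000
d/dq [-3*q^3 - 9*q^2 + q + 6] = -9*q^2 - 18*q + 1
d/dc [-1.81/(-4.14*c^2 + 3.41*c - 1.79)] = (6.1721 - 14.9868*c)/(4.14*c^2 - 3.41*c + 1.79)^2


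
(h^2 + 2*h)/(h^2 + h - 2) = h/(h - 1)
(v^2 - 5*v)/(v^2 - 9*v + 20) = v/(v - 4)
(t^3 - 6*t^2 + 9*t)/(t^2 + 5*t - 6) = t*(t^2 - 6*t + 9)/(t^2 + 5*t - 6)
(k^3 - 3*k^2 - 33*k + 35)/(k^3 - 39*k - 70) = (k - 1)/(k + 2)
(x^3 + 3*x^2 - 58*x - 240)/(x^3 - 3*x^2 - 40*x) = (x + 6)/x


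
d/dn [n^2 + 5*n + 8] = 2*n + 5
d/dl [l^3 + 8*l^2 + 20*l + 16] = 3*l^2 + 16*l + 20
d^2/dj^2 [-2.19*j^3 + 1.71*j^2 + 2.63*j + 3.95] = 3.42 - 13.14*j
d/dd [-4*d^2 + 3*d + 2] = 3 - 8*d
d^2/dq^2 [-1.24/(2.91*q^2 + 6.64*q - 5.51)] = (21.000888*q^2 + 47.919552*q - 1.24*(5.82*q + 6.64)*(11.64*q + 13.28) - 39.764568)/(2.91*q^2 + 6.64*q - 5.51)^3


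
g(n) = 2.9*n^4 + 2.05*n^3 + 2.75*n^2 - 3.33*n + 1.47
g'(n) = 11.6*n^3 + 6.15*n^2 + 5.5*n - 3.33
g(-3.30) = 312.65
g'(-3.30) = -371.38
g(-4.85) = 1453.03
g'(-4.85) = -1208.72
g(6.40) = 5495.59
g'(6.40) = 3324.64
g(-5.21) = 1940.28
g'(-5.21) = -1505.53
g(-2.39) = 91.77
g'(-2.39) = -139.71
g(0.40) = 0.78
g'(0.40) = 0.60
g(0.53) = 1.01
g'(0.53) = 3.04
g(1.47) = 22.57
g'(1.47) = 54.89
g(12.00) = 64034.31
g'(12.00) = 20993.07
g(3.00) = 306.48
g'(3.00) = 381.72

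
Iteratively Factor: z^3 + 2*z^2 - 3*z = (z + 3)*(z^2 - z) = (z - 1)*(z + 3)*(z)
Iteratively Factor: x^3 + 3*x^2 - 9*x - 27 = (x + 3)*(x^2 - 9) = (x + 3)^2*(x - 3)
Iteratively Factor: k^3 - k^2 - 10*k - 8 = (k + 2)*(k^2 - 3*k - 4) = (k - 4)*(k + 2)*(k + 1)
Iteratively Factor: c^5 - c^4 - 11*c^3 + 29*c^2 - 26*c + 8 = (c - 1)*(c^4 - 11*c^2 + 18*c - 8) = (c - 2)*(c - 1)*(c^3 + 2*c^2 - 7*c + 4) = (c - 2)*(c - 1)^2*(c^2 + 3*c - 4) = (c - 2)*(c - 1)^2*(c + 4)*(c - 1)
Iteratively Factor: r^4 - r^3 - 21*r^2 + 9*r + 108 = (r - 3)*(r^3 + 2*r^2 - 15*r - 36) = (r - 3)*(r + 3)*(r^2 - r - 12) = (r - 3)*(r + 3)^2*(r - 4)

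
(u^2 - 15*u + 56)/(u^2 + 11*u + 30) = (u^2 - 15*u + 56)/(u^2 + 11*u + 30)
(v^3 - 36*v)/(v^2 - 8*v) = (v^2 - 36)/(v - 8)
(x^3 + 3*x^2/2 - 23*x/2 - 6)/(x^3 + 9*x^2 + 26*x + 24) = (2*x^2 - 5*x - 3)/(2*(x^2 + 5*x + 6))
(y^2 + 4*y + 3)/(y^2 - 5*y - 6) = (y + 3)/(y - 6)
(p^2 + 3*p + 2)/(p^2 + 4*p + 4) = (p + 1)/(p + 2)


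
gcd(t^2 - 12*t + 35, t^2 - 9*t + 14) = t - 7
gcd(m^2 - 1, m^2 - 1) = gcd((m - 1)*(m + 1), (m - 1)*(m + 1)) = m^2 - 1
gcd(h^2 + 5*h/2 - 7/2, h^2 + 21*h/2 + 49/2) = h + 7/2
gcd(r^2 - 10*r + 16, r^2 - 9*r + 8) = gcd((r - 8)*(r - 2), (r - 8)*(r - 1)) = r - 8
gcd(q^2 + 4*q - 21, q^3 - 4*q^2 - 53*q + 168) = q^2 + 4*q - 21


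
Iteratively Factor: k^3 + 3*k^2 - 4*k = (k - 1)*(k^2 + 4*k) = k*(k - 1)*(k + 4)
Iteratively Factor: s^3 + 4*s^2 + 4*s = (s + 2)*(s^2 + 2*s) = (s + 2)^2*(s)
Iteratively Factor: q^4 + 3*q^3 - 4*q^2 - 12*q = (q - 2)*(q^3 + 5*q^2 + 6*q) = q*(q - 2)*(q^2 + 5*q + 6) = q*(q - 2)*(q + 3)*(q + 2)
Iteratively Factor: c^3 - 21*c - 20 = (c - 5)*(c^2 + 5*c + 4) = (c - 5)*(c + 1)*(c + 4)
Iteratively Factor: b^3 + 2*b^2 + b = (b + 1)*(b^2 + b) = b*(b + 1)*(b + 1)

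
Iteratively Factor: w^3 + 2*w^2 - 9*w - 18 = (w + 2)*(w^2 - 9) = (w + 2)*(w + 3)*(w - 3)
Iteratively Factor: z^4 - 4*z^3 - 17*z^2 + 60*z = (z - 3)*(z^3 - z^2 - 20*z) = z*(z - 3)*(z^2 - z - 20) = z*(z - 5)*(z - 3)*(z + 4)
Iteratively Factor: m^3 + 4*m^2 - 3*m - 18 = (m + 3)*(m^2 + m - 6) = (m - 2)*(m + 3)*(m + 3)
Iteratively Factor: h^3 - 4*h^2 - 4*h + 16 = (h + 2)*(h^2 - 6*h + 8) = (h - 2)*(h + 2)*(h - 4)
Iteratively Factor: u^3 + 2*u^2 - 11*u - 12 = (u - 3)*(u^2 + 5*u + 4) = (u - 3)*(u + 4)*(u + 1)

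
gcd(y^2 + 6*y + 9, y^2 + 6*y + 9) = y^2 + 6*y + 9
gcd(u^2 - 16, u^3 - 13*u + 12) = u + 4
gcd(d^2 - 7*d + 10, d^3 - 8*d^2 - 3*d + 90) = d - 5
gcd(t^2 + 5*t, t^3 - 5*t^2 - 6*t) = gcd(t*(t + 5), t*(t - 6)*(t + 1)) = t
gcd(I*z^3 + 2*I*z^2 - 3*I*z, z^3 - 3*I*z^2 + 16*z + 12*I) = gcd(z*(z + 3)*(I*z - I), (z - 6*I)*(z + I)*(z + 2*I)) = 1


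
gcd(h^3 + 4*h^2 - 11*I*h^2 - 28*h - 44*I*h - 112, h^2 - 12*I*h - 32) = h - 4*I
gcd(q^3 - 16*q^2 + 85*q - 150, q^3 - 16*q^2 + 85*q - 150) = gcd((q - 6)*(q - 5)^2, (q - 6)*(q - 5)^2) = q^3 - 16*q^2 + 85*q - 150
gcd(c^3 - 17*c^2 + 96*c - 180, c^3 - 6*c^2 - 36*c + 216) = c^2 - 12*c + 36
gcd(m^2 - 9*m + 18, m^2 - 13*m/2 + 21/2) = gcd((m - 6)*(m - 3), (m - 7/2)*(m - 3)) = m - 3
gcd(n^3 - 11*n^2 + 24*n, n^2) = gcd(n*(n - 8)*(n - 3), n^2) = n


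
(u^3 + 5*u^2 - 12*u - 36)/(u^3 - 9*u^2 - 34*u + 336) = (u^2 - u - 6)/(u^2 - 15*u + 56)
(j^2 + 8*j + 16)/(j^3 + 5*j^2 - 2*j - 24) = (j + 4)/(j^2 + j - 6)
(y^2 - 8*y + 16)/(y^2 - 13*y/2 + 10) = 2*(y - 4)/(2*y - 5)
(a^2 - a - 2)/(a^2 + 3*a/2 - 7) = 2*(a + 1)/(2*a + 7)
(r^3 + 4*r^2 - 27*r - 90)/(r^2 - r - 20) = (r^2 + 9*r + 18)/(r + 4)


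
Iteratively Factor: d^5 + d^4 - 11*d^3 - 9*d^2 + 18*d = (d + 2)*(d^4 - d^3 - 9*d^2 + 9*d) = (d + 2)*(d + 3)*(d^3 - 4*d^2 + 3*d) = (d - 1)*(d + 2)*(d + 3)*(d^2 - 3*d) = d*(d - 1)*(d + 2)*(d + 3)*(d - 3)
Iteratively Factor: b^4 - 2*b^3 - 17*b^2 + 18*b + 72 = (b + 3)*(b^3 - 5*b^2 - 2*b + 24) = (b - 4)*(b + 3)*(b^2 - b - 6) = (b - 4)*(b + 2)*(b + 3)*(b - 3)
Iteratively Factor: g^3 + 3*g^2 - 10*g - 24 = (g + 4)*(g^2 - g - 6) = (g - 3)*(g + 4)*(g + 2)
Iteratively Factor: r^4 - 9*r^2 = (r)*(r^3 - 9*r) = r*(r - 3)*(r^2 + 3*r) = r*(r - 3)*(r + 3)*(r)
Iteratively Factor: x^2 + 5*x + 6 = (x + 2)*(x + 3)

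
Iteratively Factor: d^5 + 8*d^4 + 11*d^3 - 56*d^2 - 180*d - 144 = (d - 3)*(d^4 + 11*d^3 + 44*d^2 + 76*d + 48) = (d - 3)*(d + 4)*(d^3 + 7*d^2 + 16*d + 12) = (d - 3)*(d + 2)*(d + 4)*(d^2 + 5*d + 6) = (d - 3)*(d + 2)^2*(d + 4)*(d + 3)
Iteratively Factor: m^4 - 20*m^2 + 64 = (m - 2)*(m^3 + 2*m^2 - 16*m - 32) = (m - 2)*(m + 2)*(m^2 - 16) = (m - 2)*(m + 2)*(m + 4)*(m - 4)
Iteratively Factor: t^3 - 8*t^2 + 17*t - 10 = (t - 1)*(t^2 - 7*t + 10) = (t - 5)*(t - 1)*(t - 2)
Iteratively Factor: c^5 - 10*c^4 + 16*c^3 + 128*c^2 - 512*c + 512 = (c + 4)*(c^4 - 14*c^3 + 72*c^2 - 160*c + 128) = (c - 2)*(c + 4)*(c^3 - 12*c^2 + 48*c - 64) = (c - 4)*(c - 2)*(c + 4)*(c^2 - 8*c + 16) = (c - 4)^2*(c - 2)*(c + 4)*(c - 4)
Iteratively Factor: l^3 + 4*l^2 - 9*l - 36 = (l + 3)*(l^2 + l - 12) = (l + 3)*(l + 4)*(l - 3)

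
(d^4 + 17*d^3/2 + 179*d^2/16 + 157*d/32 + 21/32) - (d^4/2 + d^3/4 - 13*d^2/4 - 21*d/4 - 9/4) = d^4/2 + 33*d^3/4 + 231*d^2/16 + 325*d/32 + 93/32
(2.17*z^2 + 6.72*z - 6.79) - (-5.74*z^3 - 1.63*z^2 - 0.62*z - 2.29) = 5.74*z^3 + 3.8*z^2 + 7.34*z - 4.5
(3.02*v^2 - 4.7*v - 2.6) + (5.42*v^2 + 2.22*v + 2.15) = 8.44*v^2 - 2.48*v - 0.45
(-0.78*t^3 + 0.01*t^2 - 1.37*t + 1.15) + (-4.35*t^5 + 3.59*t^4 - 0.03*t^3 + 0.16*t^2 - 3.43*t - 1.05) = -4.35*t^5 + 3.59*t^4 - 0.81*t^3 + 0.17*t^2 - 4.8*t + 0.0999999999999999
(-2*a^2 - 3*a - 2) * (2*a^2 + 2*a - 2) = -4*a^4 - 10*a^3 - 6*a^2 + 2*a + 4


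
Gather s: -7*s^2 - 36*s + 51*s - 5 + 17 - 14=-7*s^2 + 15*s - 2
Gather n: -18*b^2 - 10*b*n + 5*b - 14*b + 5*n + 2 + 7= -18*b^2 - 9*b + n*(5 - 10*b) + 9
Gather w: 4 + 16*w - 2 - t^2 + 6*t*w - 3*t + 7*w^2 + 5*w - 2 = -t^2 - 3*t + 7*w^2 + w*(6*t + 21)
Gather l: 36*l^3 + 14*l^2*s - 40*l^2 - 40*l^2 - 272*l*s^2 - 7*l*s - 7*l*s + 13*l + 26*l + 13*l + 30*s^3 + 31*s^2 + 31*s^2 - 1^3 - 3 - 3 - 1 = 36*l^3 + l^2*(14*s - 80) + l*(-272*s^2 - 14*s + 52) + 30*s^3 + 62*s^2 - 8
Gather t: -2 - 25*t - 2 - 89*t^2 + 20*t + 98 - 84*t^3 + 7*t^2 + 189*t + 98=-84*t^3 - 82*t^2 + 184*t + 192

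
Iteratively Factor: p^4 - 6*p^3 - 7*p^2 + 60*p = (p + 3)*(p^3 - 9*p^2 + 20*p) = (p - 4)*(p + 3)*(p^2 - 5*p) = p*(p - 4)*(p + 3)*(p - 5)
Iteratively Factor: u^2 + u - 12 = (u - 3)*(u + 4)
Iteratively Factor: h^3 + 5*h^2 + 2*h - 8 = (h + 4)*(h^2 + h - 2) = (h + 2)*(h + 4)*(h - 1)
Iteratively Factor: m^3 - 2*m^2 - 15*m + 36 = (m - 3)*(m^2 + m - 12) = (m - 3)*(m + 4)*(m - 3)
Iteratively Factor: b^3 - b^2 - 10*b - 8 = (b - 4)*(b^2 + 3*b + 2) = (b - 4)*(b + 2)*(b + 1)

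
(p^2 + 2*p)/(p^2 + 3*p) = (p + 2)/(p + 3)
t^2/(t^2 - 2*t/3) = 3*t/(3*t - 2)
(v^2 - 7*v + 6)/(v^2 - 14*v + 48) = (v - 1)/(v - 8)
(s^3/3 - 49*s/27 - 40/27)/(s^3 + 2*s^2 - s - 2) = (s^2/3 - s/3 - 40/27)/(s^2 + s - 2)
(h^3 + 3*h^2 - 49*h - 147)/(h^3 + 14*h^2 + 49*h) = (h^2 - 4*h - 21)/(h*(h + 7))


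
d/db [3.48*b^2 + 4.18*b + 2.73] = 6.96*b + 4.18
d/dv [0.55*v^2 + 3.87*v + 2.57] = 1.1*v + 3.87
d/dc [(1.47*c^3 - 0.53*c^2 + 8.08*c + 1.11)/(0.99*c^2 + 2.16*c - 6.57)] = (1.4553*c^4 + 6.3504*c^3 - 38.1177*c^2 + 4.7664*c - 55.4832)/(0.9801*c^4 + 4.2768*c^3 - 8.343*c^2 - 28.3824*c + 43.1649)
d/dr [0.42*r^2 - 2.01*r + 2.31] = 0.84*r - 2.01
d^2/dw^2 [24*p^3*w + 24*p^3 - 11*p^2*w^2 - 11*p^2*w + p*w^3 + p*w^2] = 2*p*(-11*p + 3*w + 1)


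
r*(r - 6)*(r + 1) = r^3 - 5*r^2 - 6*r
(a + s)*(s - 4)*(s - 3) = a*s^2 - 7*a*s + 12*a + s^3 - 7*s^2 + 12*s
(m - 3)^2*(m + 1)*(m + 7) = m^4 + 2*m^3 - 32*m^2 + 30*m + 63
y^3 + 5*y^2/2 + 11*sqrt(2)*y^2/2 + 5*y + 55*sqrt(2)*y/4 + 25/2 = (y + 5/2)*(y + sqrt(2)/2)*(y + 5*sqrt(2))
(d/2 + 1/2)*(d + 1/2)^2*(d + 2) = d^4/2 + 2*d^3 + 21*d^2/8 + 11*d/8 + 1/4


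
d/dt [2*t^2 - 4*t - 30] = 4*t - 4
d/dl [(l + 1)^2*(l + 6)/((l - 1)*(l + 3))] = (l^4 + 4*l^3 - 6*l^2 - 60*l - 51)/(l^4 + 4*l^3 - 2*l^2 - 12*l + 9)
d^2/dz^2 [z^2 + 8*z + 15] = 2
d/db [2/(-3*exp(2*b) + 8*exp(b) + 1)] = (12*exp(b) - 16)*exp(b)/(-3*exp(2*b) + 8*exp(b) + 1)^2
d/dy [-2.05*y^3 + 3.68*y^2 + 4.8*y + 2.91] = -6.15*y^2 + 7.36*y + 4.8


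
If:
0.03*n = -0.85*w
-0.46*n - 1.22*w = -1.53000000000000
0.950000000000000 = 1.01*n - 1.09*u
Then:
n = 3.67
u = 2.53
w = -0.13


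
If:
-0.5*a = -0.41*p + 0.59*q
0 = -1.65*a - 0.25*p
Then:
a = -0.184029943855271*q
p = 1.21459762944479*q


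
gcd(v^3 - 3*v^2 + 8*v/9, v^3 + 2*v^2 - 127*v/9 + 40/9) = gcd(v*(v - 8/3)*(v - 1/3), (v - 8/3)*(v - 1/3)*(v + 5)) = v^2 - 3*v + 8/9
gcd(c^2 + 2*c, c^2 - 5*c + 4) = 1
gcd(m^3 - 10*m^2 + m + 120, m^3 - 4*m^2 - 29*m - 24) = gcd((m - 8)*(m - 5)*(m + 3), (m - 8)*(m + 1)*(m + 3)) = m^2 - 5*m - 24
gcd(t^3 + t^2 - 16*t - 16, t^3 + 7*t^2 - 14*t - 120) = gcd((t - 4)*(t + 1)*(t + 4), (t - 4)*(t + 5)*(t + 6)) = t - 4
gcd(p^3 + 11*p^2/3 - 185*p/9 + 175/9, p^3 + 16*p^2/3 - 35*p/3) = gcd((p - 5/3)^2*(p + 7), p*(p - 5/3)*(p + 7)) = p^2 + 16*p/3 - 35/3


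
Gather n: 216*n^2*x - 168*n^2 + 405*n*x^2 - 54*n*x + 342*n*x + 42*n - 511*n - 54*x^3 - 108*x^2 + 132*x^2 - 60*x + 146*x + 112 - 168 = n^2*(216*x - 168) + n*(405*x^2 + 288*x - 469) - 54*x^3 + 24*x^2 + 86*x - 56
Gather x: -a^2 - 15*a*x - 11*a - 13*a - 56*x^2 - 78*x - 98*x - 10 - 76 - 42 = -a^2 - 24*a - 56*x^2 + x*(-15*a - 176) - 128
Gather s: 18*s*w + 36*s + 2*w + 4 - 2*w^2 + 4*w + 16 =s*(18*w + 36) - 2*w^2 + 6*w + 20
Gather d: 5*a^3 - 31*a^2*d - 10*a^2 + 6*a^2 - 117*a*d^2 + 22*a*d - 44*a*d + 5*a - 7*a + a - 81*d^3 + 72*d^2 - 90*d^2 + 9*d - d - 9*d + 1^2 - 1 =5*a^3 - 4*a^2 - a - 81*d^3 + d^2*(-117*a - 18) + d*(-31*a^2 - 22*a - 1)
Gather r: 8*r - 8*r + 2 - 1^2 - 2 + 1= 0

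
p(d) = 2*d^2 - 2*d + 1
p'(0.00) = -2.00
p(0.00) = 1.00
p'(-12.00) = -50.00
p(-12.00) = 313.00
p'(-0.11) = -2.44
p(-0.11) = 1.24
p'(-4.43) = -19.72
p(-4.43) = 49.11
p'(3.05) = 10.20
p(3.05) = 13.50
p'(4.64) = 16.56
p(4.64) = 34.78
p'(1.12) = 2.48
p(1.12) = 1.27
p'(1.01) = 2.04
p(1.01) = 1.02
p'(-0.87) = -5.48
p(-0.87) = 4.25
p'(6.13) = 22.52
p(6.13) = 63.89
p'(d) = 4*d - 2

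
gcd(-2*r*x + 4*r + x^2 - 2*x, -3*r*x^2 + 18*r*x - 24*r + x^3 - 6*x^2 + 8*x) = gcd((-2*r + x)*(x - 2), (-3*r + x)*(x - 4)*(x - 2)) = x - 2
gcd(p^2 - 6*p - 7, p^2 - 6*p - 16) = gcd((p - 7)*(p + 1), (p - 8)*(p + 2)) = 1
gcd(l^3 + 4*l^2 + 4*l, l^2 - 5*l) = l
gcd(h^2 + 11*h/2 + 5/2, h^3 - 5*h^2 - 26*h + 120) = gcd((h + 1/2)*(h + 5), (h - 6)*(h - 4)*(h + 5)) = h + 5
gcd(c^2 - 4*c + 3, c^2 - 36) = 1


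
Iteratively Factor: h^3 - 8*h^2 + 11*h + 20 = (h + 1)*(h^2 - 9*h + 20) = (h - 5)*(h + 1)*(h - 4)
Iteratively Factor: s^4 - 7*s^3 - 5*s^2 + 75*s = (s - 5)*(s^3 - 2*s^2 - 15*s) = (s - 5)*(s + 3)*(s^2 - 5*s) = (s - 5)^2*(s + 3)*(s)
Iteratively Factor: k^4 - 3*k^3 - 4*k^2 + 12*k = (k)*(k^3 - 3*k^2 - 4*k + 12) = k*(k - 3)*(k^2 - 4) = k*(k - 3)*(k + 2)*(k - 2)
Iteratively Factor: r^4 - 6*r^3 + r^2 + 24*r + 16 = (r - 4)*(r^3 - 2*r^2 - 7*r - 4) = (r - 4)*(r + 1)*(r^2 - 3*r - 4) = (r - 4)^2*(r + 1)*(r + 1)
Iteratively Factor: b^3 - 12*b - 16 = (b + 2)*(b^2 - 2*b - 8) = (b + 2)^2*(b - 4)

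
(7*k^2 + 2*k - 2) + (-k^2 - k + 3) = 6*k^2 + k + 1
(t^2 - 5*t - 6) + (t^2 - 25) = 2*t^2 - 5*t - 31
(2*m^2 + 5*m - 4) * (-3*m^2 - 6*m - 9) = -6*m^4 - 27*m^3 - 36*m^2 - 21*m + 36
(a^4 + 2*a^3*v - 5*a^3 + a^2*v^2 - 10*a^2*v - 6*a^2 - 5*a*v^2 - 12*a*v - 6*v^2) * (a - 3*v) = a^5 - a^4*v - 5*a^4 - 5*a^3*v^2 + 5*a^3*v - 6*a^3 - 3*a^2*v^3 + 25*a^2*v^2 + 6*a^2*v + 15*a*v^3 + 30*a*v^2 + 18*v^3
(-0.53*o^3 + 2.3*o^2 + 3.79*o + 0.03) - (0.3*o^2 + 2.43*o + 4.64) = -0.53*o^3 + 2.0*o^2 + 1.36*o - 4.61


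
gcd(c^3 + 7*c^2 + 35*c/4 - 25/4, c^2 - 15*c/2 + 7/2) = c - 1/2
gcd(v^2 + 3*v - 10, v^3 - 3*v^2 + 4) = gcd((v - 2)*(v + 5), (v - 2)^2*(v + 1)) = v - 2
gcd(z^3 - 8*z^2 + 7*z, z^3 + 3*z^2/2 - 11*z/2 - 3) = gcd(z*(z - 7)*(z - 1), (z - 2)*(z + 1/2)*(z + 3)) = 1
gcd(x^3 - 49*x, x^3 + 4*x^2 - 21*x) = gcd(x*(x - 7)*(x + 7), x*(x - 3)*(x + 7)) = x^2 + 7*x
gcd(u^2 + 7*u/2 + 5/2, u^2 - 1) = u + 1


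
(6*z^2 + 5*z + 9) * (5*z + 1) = 30*z^3 + 31*z^2 + 50*z + 9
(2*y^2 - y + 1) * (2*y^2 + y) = 4*y^4 + y^2 + y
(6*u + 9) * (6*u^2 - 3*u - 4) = 36*u^3 + 36*u^2 - 51*u - 36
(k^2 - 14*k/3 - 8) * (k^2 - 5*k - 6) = k^4 - 29*k^3/3 + 28*k^2/3 + 68*k + 48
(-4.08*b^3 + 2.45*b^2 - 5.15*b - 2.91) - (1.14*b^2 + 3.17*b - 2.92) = -4.08*b^3 + 1.31*b^2 - 8.32*b + 0.00999999999999979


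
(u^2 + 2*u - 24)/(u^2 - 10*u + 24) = (u + 6)/(u - 6)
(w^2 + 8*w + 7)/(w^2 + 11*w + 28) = (w + 1)/(w + 4)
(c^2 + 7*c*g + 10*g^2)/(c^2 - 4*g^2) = (c + 5*g)/(c - 2*g)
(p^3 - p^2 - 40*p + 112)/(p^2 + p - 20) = (p^2 + 3*p - 28)/(p + 5)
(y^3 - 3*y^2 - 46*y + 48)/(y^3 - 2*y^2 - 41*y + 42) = (y - 8)/(y - 7)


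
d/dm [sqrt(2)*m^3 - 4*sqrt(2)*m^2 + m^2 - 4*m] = 3*sqrt(2)*m^2 - 8*sqrt(2)*m + 2*m - 4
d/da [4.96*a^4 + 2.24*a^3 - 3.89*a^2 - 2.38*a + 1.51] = 19.84*a^3 + 6.72*a^2 - 7.78*a - 2.38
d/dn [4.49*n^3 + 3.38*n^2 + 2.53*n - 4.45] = 13.47*n^2 + 6.76*n + 2.53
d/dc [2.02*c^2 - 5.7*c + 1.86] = 4.04*c - 5.7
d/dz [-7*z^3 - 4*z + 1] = -21*z^2 - 4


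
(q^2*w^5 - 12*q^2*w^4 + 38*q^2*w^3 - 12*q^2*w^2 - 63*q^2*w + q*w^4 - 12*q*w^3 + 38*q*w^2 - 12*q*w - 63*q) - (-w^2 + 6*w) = q^2*w^5 - 12*q^2*w^4 + 38*q^2*w^3 - 12*q^2*w^2 - 63*q^2*w + q*w^4 - 12*q*w^3 + 38*q*w^2 - 12*q*w - 63*q + w^2 - 6*w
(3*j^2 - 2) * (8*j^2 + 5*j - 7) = 24*j^4 + 15*j^3 - 37*j^2 - 10*j + 14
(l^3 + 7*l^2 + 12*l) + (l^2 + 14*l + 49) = l^3 + 8*l^2 + 26*l + 49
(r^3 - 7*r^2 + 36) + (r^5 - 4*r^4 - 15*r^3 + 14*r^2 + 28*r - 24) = r^5 - 4*r^4 - 14*r^3 + 7*r^2 + 28*r + 12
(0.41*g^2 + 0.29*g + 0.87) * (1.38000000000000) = 0.5658*g^2 + 0.4002*g + 1.2006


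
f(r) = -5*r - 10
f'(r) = -5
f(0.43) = -12.15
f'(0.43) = -5.00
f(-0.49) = -7.55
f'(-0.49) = -5.00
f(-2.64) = 3.20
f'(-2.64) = -5.00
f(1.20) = -16.00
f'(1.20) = -5.00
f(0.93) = -14.65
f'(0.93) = -5.00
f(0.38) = -11.90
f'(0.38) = -5.00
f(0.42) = -12.10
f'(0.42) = -5.00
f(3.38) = -26.90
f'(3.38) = -5.00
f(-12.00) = 50.00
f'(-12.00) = -5.00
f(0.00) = -10.00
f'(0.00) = -5.00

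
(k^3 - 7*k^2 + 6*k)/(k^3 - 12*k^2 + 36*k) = (k - 1)/(k - 6)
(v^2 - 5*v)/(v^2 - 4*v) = (v - 5)/(v - 4)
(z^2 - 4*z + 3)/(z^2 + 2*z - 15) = (z - 1)/(z + 5)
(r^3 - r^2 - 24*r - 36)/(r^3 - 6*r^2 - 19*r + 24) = (r^2 - 4*r - 12)/(r^2 - 9*r + 8)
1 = 1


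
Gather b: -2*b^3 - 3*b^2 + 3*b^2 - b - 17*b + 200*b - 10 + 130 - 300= -2*b^3 + 182*b - 180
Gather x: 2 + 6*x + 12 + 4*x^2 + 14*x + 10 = 4*x^2 + 20*x + 24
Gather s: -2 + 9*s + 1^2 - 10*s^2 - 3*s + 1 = -10*s^2 + 6*s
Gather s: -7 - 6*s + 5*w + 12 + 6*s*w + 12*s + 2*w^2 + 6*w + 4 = s*(6*w + 6) + 2*w^2 + 11*w + 9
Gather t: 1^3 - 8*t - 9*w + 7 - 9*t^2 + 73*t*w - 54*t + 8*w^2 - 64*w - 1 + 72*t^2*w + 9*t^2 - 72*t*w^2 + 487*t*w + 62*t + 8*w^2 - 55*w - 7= 72*t^2*w + t*(-72*w^2 + 560*w) + 16*w^2 - 128*w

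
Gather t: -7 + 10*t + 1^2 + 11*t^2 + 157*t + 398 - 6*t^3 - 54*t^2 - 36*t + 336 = -6*t^3 - 43*t^2 + 131*t + 728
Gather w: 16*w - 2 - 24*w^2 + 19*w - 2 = -24*w^2 + 35*w - 4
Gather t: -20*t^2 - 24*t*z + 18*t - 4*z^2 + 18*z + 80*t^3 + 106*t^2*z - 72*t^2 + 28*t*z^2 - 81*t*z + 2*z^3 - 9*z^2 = 80*t^3 + t^2*(106*z - 92) + t*(28*z^2 - 105*z + 18) + 2*z^3 - 13*z^2 + 18*z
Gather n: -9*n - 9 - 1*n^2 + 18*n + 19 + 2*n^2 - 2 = n^2 + 9*n + 8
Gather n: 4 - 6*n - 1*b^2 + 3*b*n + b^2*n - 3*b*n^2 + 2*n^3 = -b^2 - 3*b*n^2 + 2*n^3 + n*(b^2 + 3*b - 6) + 4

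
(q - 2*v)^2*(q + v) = q^3 - 3*q^2*v + 4*v^3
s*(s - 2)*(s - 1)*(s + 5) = s^4 + 2*s^3 - 13*s^2 + 10*s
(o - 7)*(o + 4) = o^2 - 3*o - 28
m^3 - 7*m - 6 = (m - 3)*(m + 1)*(m + 2)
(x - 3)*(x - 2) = x^2 - 5*x + 6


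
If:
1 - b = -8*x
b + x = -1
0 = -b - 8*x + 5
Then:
No Solution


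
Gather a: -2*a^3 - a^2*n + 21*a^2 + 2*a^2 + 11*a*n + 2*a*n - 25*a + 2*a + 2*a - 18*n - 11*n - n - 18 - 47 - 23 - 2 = -2*a^3 + a^2*(23 - n) + a*(13*n - 21) - 30*n - 90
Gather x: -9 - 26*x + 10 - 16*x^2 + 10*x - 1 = -16*x^2 - 16*x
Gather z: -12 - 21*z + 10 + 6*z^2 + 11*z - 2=6*z^2 - 10*z - 4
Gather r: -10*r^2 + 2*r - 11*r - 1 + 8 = -10*r^2 - 9*r + 7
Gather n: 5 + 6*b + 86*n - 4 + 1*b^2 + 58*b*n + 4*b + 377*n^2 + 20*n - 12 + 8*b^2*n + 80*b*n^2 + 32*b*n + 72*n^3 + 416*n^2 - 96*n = b^2 + 10*b + 72*n^3 + n^2*(80*b + 793) + n*(8*b^2 + 90*b + 10) - 11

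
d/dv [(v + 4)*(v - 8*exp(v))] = v - (v + 4)*(8*exp(v) - 1) - 8*exp(v)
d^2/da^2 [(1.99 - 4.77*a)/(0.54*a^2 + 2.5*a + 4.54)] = (-(1.08*a + 2.5)*(2.16*a + 5.0)*(4.77*a - 1.99) + (15.4548*a + 21.7008)*(0.54*a^2 + 2.5*a + 4.54))/(0.54*a^2 + 2.5*a + 4.54)^3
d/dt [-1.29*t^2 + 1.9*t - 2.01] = 1.9 - 2.58*t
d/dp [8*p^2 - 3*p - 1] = 16*p - 3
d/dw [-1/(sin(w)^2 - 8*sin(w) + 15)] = 2*(sin(w) - 4)*cos(w)/(sin(w)^2 - 8*sin(w) + 15)^2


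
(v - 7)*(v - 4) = v^2 - 11*v + 28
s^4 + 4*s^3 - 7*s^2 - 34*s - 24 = (s - 3)*(s + 1)*(s + 2)*(s + 4)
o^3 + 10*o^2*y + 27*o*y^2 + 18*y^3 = (o + y)*(o + 3*y)*(o + 6*y)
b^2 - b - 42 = (b - 7)*(b + 6)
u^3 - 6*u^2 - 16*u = u*(u - 8)*(u + 2)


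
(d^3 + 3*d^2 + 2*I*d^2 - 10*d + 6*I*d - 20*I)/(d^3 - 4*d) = (d^2 + d*(5 + 2*I) + 10*I)/(d*(d + 2))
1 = 1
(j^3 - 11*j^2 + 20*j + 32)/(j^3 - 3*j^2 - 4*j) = (j - 8)/j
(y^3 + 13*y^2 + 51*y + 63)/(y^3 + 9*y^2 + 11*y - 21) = (y + 3)/(y - 1)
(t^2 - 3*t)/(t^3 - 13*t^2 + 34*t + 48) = t*(t - 3)/(t^3 - 13*t^2 + 34*t + 48)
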